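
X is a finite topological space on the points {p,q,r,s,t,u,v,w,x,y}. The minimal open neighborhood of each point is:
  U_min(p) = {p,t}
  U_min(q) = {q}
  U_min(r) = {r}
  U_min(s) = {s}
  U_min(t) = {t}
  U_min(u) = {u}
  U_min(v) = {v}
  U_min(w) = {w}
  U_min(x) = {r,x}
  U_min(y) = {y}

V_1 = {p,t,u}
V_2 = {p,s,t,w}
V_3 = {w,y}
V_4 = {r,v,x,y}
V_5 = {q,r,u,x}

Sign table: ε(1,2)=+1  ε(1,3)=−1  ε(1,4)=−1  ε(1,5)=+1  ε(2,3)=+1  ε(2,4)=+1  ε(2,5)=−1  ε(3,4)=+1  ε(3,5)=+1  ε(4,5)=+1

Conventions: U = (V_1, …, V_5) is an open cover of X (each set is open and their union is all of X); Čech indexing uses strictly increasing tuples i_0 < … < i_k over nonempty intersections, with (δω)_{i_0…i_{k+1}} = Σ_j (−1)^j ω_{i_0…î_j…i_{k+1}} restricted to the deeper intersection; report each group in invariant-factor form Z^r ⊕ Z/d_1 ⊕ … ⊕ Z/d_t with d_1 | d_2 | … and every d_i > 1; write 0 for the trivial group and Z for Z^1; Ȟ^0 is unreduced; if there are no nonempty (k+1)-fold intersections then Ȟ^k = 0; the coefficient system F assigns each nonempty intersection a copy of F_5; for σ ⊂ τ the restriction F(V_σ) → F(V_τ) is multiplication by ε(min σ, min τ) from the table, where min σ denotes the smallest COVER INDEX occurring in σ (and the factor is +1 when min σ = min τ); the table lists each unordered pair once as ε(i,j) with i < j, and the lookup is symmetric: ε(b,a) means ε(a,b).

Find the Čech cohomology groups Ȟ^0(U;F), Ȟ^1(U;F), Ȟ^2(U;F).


Ȟ^0(U;F) ≅ Z/5, Ȟ^1(U;F) ≅ Z/5 and Ȟ^2(U;F) ≅ 0

intersection data:
  V12={p,t} V15={u} V23={w} V34={y} V45={r,x}
C dims 5,5; δ0: rk_F5 4
Ȟ^0 = (5 − 4) − 0 = 1, so Ȟ^0 ≅ Z/5
Ȟ^1 = (5 − 0) − 4 = 1, so Ȟ^1 ≅ Z/5
Ȟ^2 = (0 − 0) − 0 = 0, so Ȟ^2 ≅ 0


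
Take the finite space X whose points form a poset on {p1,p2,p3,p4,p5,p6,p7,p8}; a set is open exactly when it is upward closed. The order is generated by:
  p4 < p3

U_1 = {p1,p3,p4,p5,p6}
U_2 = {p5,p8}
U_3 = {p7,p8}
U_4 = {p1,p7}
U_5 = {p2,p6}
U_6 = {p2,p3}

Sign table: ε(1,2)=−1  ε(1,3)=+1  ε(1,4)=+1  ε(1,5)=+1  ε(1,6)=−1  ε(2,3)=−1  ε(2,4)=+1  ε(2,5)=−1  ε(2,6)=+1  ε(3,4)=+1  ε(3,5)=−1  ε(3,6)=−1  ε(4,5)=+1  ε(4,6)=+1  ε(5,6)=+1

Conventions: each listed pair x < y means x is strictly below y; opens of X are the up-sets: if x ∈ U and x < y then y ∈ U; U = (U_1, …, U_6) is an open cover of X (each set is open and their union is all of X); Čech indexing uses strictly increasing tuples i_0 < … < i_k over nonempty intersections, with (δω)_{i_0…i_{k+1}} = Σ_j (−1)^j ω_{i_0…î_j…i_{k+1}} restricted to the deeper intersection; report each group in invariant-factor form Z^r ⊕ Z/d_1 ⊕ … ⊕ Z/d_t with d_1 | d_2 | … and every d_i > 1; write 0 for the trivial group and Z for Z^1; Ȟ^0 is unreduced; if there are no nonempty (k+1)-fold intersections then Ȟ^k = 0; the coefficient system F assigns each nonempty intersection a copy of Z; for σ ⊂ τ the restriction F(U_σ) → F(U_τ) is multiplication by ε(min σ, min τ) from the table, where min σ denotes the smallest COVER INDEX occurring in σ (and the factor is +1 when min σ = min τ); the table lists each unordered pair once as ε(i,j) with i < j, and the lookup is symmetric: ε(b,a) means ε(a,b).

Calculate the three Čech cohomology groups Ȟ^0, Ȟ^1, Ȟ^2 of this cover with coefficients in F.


cover nerve:
  U12={p5} U14={p1} U15={p6} U16={p3} U23={p8} U34={p7} U56={p2}
C dims 6,7; δ0: rk 6, SNF 1^5·2
Ȟ^0: (6−6)−0=0 ⇒ 0
Ȟ^1: (7−0)−6=1 plus torsion [2] ⇒ Z ⊕ Z/2
Ȟ^2: (0−0)−0=0 ⇒ 0

Ȟ^0(U;F) ≅ 0,  Ȟ^1(U;F) ≅ Z ⊕ Z/2,  Ȟ^2(U;F) ≅ 0


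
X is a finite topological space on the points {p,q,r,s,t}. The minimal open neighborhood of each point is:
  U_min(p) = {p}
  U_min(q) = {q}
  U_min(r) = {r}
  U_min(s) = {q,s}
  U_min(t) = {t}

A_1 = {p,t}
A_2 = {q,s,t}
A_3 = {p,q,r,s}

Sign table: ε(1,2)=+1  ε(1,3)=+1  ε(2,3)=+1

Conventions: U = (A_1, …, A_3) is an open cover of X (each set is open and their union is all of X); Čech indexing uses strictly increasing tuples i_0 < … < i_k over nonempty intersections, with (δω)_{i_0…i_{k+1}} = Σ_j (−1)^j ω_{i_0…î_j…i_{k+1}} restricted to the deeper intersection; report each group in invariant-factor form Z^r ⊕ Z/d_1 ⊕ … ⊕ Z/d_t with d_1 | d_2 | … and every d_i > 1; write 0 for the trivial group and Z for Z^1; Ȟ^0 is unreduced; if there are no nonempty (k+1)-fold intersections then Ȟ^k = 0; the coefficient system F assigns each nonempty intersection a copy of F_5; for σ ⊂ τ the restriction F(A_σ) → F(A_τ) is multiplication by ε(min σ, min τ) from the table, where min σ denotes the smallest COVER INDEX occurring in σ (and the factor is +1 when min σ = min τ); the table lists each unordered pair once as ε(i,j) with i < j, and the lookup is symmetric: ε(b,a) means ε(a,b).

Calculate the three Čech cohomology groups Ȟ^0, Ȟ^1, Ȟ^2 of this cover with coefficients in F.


Ȟ^0 = Z/5,  Ȟ^1 = Z/5,  Ȟ^2 = 0

intersection data:
  A12={t} A13={p} A23={q,s}
C dims 3,3; δ0: rk_F5 2
Ȟ^0 = (3 − 2) − 0 = 1, so Ȟ^0 ≅ Z/5
Ȟ^1 = (3 − 0) − 2 = 1, so Ȟ^1 ≅ Z/5
Ȟ^2 = (0 − 0) − 0 = 0, so Ȟ^2 ≅ 0


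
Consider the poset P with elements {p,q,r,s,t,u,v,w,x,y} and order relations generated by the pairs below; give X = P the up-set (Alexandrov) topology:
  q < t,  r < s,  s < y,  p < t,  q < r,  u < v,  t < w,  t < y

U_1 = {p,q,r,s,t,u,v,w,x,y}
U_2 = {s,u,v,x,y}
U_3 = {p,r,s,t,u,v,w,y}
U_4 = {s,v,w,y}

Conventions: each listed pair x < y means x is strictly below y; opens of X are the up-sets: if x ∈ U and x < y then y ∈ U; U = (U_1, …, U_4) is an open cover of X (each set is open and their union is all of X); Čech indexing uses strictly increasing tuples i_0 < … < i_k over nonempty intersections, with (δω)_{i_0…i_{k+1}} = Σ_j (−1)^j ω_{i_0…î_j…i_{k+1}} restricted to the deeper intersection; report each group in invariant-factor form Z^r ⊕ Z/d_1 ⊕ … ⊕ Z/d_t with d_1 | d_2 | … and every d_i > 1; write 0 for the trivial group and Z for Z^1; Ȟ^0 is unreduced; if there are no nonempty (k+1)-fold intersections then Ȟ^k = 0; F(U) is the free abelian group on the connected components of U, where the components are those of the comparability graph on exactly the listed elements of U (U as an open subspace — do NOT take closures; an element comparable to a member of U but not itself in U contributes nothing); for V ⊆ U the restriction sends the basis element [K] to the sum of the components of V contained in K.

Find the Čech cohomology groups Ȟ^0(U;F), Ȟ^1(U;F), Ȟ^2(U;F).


Ȟ^0 ≅ Z^3, Ȟ^1 ≅ 0 and Ȟ^2 ≅ 0

nerve simplices:
  U12={s,u,v,x,y} U13={p,r,s,t,u,v,w,y} U14={s,v,w,y} U23={s,u,v,y} U24={s,v,y} U34={s,v,w,y}
  U123={s,u,v,y} U124={s,v,y} U134={s,v,w,y} U234={s,v,y}
  U1234={s,v,y}
components per intersection:
  U1: {p,q,r,s,t,w,y} {u,v} {x}
  U2: {s,y} {u,v} {x}
  U3: {p,r,s,t,w,y} {u,v}
  U4: {s,y} {v} {w}
  U12: {s,y} {u,v} {x}
  U13: {p,r,s,t,w,y} {u,v}
  U14: {s,y} {v} {w}
  U23: {s,y} {u,v}
  U24: {s,y} {v}
  U34: {s,y} {v} {w}
  U123: {s,y} {u,v}
  U124: {s,y} {v}
  U134: {s,y} {v} {w}
  U234: {s,y} {v}
  U1234: {s,y} {v}
C dims 11,15,9,2; δ0: rk 8, SNF 1^8; δ1: rk 7, SNF 1^7; δ2: rk 2, SNF 1^2
degree 0: 11−8−0 = 3 → Ȟ^0 ≅ Z^3
degree 1: 15−7−8 = 0 → Ȟ^1 ≅ 0
degree 2: 9−2−7 = 0 → Ȟ^2 ≅ 0


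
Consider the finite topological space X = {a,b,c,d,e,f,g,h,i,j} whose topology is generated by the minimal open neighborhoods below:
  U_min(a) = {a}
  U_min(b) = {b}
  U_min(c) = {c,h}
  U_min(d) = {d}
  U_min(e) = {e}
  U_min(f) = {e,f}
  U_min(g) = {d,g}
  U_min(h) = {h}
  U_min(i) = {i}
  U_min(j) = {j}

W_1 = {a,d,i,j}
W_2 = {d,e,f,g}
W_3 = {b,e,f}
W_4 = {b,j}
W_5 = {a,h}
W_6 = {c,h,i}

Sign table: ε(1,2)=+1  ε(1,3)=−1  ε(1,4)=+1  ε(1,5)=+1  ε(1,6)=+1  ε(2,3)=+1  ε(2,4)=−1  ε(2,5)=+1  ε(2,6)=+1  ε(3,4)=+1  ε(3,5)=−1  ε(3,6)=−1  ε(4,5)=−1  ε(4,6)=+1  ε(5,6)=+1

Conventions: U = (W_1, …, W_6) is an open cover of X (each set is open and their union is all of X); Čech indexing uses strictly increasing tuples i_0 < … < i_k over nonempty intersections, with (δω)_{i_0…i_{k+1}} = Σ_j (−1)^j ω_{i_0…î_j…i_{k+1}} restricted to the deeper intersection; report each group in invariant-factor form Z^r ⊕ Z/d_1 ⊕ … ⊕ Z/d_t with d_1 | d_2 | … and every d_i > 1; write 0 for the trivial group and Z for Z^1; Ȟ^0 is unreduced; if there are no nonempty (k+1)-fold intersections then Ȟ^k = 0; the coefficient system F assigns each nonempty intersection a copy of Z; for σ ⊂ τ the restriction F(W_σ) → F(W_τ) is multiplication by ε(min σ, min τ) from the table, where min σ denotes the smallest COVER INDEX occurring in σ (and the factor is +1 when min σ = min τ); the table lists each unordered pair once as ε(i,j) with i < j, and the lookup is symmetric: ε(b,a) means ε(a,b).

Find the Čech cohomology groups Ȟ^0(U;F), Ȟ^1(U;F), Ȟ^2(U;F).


Ȟ^0 = Z, Ȟ^1 = Z^2, Ȟ^2 = 0

nerve of the cover:
  W12={d} W14={j} W15={a} W16={i} W23={e,f} W34={b} W56={h}
C dims 6,7; δ0: rk 5, SNF 1^5
Ȟ^0 = (6 − 5) − 0 = 1, so Ȟ^0 ≅ Z
Ȟ^1 = (7 − 0) − 5 = 2, so Ȟ^1 ≅ Z^2
Ȟ^2 = (0 − 0) − 0 = 0, so Ȟ^2 ≅ 0


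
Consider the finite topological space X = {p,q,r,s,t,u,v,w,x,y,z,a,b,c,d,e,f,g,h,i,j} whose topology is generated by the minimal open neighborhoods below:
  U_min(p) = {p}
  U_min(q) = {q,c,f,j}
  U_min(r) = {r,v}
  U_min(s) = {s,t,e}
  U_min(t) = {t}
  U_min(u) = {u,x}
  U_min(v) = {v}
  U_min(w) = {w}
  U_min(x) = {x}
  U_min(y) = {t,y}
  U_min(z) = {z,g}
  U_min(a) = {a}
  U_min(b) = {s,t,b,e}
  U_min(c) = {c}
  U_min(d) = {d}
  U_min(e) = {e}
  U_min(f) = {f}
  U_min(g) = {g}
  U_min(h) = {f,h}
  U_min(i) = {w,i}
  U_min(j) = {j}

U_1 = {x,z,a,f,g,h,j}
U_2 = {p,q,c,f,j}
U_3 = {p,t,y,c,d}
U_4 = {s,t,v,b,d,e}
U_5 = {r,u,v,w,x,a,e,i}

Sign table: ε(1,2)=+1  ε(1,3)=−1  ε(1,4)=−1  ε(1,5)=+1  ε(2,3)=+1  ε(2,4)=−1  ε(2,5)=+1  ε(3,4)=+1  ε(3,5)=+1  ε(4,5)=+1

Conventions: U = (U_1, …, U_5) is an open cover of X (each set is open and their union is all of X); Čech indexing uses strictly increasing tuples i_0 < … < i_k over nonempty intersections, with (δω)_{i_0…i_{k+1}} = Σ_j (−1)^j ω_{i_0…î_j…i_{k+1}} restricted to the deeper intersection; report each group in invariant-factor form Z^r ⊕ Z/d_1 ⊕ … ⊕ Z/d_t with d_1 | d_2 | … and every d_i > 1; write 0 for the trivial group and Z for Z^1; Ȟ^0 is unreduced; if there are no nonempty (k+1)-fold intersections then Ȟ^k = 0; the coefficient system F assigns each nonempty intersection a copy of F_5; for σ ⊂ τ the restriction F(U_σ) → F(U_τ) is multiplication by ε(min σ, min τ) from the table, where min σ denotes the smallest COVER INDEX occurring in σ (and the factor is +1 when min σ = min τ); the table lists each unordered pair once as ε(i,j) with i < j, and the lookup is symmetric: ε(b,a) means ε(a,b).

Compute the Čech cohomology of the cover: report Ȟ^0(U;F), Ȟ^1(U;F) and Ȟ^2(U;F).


nonempty intersections:
  U12={f,j} U15={x,a} U23={p,c} U34={t,d} U45={v,e}
C dims 5,5; δ0: rk_F5 4
Ȟ^0: (5−4)−0=1 ⇒ Z/5
Ȟ^1: (5−0)−4=1 ⇒ Z/5
Ȟ^2: (0−0)−0=0 ⇒ 0

Ȟ^0 = Z/5, Ȟ^1 = Z/5, Ȟ^2 = 0


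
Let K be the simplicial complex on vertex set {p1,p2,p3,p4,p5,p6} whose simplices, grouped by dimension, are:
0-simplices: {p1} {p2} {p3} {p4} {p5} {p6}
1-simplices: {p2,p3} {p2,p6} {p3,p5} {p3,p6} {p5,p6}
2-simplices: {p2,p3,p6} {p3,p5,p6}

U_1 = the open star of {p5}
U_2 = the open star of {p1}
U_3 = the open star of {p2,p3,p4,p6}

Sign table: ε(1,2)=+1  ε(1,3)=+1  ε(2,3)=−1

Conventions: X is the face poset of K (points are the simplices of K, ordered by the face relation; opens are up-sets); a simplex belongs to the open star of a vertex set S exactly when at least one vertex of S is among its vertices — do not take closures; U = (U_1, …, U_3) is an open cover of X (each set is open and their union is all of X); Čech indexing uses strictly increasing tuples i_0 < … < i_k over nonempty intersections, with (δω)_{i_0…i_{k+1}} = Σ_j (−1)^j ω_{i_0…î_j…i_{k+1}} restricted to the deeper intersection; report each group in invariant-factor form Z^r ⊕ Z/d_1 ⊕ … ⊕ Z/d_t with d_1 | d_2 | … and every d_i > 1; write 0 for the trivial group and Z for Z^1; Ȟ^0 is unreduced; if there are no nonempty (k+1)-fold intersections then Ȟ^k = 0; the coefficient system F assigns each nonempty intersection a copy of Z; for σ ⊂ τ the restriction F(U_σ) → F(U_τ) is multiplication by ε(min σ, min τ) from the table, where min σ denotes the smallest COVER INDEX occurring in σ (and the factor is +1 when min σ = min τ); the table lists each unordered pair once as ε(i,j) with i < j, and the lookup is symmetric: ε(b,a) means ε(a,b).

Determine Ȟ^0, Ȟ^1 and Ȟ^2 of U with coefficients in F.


Ȟ^0(U;F) ≅ Z^2, Ȟ^1(U;F) ≅ 0 and Ȟ^2(U;F) ≅ 0

intersection data:
  U1={{p5},{p3,p5},{p5,p6},{p3,p5,p6}} U2={{p1}} U3={{p2},{p3},{p4},{p6},{p2,p3},{p2,p6},{p3,p5},{p3,p6},{p5,p6},{p2,p3,p6},{p3,p5,p6}}
  U13={{p3,p5},{p5,p6},{p3,p5,p6}}
C dims 3,1; δ0: rk 1, SNF 1^1
Ȟ^0 = (3 − 1) − 0 = 2, so Ȟ^0 ≅ Z^2
Ȟ^1 = (1 − 0) − 1 = 0, so Ȟ^1 ≅ 0
Ȟ^2 = (0 − 0) − 0 = 0, so Ȟ^2 ≅ 0


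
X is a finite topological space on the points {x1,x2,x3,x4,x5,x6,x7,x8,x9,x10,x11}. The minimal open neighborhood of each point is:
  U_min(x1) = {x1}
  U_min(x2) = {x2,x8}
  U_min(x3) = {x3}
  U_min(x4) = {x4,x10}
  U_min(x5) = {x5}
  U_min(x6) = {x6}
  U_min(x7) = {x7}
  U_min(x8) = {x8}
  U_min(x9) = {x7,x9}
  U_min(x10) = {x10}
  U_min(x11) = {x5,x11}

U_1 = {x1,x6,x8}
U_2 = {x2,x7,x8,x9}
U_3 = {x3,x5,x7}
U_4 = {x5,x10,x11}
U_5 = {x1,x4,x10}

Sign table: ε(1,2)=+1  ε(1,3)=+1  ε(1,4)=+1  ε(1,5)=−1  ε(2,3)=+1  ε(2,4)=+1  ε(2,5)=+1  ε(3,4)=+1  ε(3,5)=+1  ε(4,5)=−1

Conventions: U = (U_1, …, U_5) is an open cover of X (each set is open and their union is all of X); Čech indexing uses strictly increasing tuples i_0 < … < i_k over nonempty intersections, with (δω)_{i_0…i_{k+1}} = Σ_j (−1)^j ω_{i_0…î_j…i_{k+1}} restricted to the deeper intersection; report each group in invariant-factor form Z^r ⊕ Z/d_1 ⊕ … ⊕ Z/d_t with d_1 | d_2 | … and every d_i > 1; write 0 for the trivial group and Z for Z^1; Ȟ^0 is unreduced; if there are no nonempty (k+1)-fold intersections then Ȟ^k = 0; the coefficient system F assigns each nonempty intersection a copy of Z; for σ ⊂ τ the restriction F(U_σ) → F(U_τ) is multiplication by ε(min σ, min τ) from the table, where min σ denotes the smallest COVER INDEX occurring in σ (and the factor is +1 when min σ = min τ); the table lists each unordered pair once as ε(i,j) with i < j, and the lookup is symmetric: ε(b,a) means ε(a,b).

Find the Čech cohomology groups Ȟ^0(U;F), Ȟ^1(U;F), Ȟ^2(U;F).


nonempty intersections:
  U12={x8} U15={x1} U23={x7} U34={x5} U45={x10}
C dims 5,5; δ0: rk 4, SNF 1^4
Ȟ^0: (5−4)−0=1 ⇒ Z
Ȟ^1: (5−0)−4=1 ⇒ Z
Ȟ^2: (0−0)−0=0 ⇒ 0

Ȟ^0 = Z, Ȟ^1 = Z, Ȟ^2 = 0


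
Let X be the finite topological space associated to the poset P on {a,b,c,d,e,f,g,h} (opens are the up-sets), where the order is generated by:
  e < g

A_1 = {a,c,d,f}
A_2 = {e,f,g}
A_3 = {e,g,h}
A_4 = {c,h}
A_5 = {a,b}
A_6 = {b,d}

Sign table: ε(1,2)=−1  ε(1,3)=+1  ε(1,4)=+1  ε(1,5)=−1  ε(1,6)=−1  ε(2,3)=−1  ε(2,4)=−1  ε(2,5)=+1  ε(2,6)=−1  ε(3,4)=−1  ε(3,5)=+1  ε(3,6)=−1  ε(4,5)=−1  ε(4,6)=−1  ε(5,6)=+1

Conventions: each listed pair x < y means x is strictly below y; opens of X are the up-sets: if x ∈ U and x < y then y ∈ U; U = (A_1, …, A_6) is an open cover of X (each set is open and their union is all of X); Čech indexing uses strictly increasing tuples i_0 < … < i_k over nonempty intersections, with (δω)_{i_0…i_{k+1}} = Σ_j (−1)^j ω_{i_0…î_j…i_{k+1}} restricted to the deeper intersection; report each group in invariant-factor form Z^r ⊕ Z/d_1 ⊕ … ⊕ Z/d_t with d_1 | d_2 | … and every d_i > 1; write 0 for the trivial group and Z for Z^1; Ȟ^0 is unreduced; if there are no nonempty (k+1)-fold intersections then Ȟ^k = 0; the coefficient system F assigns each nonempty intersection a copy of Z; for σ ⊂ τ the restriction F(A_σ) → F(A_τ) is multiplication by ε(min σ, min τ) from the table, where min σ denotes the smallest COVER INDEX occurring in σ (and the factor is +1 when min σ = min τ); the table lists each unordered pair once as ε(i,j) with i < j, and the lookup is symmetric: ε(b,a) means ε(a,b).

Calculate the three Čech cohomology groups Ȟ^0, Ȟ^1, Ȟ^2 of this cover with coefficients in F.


Ȟ^0 ≅ 0; Ȟ^1 ≅ Z ⊕ Z/2; Ȟ^2 ≅ 0

nonempty overlaps:
  A12={f} A14={c} A15={a} A16={d} A23={e,g} A34={h} A56={b}
C dims 6,7; δ0: rk 6, SNF 1^5·2
degree 0: 6−6−0 = 0 → Ȟ^0 ≅ 0
degree 1: 7−0−6 = 1 plus torsion [2] → Ȟ^1 ≅ Z ⊕ Z/2
degree 2: 0−0−0 = 0 → Ȟ^2 ≅ 0


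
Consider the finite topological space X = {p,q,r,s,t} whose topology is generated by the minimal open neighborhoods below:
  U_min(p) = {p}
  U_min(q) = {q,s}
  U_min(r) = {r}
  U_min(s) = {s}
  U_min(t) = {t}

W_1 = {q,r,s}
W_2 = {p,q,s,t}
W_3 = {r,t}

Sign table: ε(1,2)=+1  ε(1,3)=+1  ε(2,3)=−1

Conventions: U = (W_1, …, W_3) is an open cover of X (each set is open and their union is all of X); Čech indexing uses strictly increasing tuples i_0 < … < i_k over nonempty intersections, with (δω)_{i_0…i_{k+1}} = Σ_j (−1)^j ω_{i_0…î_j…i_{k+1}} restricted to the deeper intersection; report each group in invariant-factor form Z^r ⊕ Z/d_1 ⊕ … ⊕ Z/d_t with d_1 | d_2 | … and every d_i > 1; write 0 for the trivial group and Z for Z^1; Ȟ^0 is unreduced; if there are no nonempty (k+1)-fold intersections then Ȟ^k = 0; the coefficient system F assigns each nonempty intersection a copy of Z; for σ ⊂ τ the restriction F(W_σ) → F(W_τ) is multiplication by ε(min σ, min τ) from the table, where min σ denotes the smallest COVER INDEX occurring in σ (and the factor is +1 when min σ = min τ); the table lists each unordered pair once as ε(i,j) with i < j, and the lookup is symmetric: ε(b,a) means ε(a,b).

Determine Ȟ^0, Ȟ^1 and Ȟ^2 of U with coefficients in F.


Ȟ^0 = 0, Ȟ^1 = Z/2 and Ȟ^2 = 0

nerve of the cover:
  W12={q,s} W13={r} W23={t}
C dims 3,3; δ0: rk 3, SNF 1^2·2
Ȟ^0 = (3 − 3) − 0 = 0, so Ȟ^0 ≅ 0
Ȟ^1 = (3 − 0) − 3 = 0 plus torsion [2], so Ȟ^1 ≅ Z/2
Ȟ^2 = (0 − 0) − 0 = 0, so Ȟ^2 ≅ 0


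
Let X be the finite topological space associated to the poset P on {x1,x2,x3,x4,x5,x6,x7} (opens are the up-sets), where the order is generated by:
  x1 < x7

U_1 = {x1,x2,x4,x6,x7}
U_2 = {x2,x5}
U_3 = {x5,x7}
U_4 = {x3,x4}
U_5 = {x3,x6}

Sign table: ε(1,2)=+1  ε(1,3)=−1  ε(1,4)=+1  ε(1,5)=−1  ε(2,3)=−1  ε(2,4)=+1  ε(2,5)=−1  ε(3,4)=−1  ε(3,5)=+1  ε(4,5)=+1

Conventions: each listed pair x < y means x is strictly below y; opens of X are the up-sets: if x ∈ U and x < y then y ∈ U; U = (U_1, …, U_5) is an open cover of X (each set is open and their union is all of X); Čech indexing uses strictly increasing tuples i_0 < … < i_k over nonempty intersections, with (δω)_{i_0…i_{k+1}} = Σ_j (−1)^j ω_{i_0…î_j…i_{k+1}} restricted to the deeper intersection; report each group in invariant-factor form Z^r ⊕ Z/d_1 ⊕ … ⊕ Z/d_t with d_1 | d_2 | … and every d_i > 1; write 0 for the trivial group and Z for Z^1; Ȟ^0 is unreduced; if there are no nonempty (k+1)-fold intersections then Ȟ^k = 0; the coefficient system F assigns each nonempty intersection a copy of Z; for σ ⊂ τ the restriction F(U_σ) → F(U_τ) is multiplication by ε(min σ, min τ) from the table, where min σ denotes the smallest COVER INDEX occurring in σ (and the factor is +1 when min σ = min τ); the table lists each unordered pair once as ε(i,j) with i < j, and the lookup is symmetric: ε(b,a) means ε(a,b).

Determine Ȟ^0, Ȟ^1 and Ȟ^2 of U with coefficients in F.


Ȟ^0 = 0; Ȟ^1 = Z ⊕ Z/2; Ȟ^2 = 0

cover nerve:
  U12={x2} U13={x7} U14={x4} U15={x6} U23={x5} U45={x3}
C dims 5,6; δ0: rk 5, SNF 1^4·2
Ȟ^0: (5−5)−0=0 ⇒ 0
Ȟ^1: (6−0)−5=1 plus torsion [2] ⇒ Z ⊕ Z/2
Ȟ^2: (0−0)−0=0 ⇒ 0


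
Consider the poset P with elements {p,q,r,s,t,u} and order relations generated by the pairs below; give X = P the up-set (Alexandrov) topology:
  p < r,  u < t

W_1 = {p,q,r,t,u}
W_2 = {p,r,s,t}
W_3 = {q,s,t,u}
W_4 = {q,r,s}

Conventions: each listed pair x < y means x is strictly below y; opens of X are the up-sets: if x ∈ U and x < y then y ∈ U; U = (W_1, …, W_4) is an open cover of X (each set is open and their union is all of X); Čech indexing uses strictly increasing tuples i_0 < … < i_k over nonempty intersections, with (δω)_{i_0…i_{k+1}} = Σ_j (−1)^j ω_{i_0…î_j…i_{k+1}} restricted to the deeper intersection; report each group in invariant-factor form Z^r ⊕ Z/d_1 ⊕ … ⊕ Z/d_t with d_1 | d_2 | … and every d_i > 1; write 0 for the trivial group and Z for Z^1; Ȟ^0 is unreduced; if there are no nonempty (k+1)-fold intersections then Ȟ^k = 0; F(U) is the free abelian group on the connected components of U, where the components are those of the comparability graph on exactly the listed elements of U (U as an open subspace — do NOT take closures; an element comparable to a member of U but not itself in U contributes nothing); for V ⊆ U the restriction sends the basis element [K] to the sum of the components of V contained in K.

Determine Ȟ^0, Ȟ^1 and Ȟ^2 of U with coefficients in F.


nerve of the cover:
  W12={p,r,t} W13={q,t,u} W14={q,r} W23={s,t} W24={r,s} W34={q,s}
  W123={t} W124={r} W134={q} W234={s}
components per intersection:
  W1: {p,r} {q} {t,u}
  W2: {p,r} {s} {t}
  W3: {q} {s} {t,u}
  W4: {q} {r} {s}
  W12: {p,r} {t}
  W13: {q} {t,u}
  W14: {q} {r}
  W23: {s} {t}
  W24: {r} {s}
  W34: {q} {s}
  W123: {t}
  W124: {r}
  W134: {q}
  W234: {s}
C dims 12,12,4; δ0: rk 8, SNF 1^8; δ1: rk 4, SNF 1^4
Ȟ^0 = (12 − 8) − 0 = 4, so Ȟ^0 ≅ Z^4
Ȟ^1 = (12 − 4) − 8 = 0, so Ȟ^1 ≅ 0
Ȟ^2 = (4 − 0) − 4 = 0, so Ȟ^2 ≅ 0

Ȟ^0 = Z^4, Ȟ^1 = 0, Ȟ^2 = 0


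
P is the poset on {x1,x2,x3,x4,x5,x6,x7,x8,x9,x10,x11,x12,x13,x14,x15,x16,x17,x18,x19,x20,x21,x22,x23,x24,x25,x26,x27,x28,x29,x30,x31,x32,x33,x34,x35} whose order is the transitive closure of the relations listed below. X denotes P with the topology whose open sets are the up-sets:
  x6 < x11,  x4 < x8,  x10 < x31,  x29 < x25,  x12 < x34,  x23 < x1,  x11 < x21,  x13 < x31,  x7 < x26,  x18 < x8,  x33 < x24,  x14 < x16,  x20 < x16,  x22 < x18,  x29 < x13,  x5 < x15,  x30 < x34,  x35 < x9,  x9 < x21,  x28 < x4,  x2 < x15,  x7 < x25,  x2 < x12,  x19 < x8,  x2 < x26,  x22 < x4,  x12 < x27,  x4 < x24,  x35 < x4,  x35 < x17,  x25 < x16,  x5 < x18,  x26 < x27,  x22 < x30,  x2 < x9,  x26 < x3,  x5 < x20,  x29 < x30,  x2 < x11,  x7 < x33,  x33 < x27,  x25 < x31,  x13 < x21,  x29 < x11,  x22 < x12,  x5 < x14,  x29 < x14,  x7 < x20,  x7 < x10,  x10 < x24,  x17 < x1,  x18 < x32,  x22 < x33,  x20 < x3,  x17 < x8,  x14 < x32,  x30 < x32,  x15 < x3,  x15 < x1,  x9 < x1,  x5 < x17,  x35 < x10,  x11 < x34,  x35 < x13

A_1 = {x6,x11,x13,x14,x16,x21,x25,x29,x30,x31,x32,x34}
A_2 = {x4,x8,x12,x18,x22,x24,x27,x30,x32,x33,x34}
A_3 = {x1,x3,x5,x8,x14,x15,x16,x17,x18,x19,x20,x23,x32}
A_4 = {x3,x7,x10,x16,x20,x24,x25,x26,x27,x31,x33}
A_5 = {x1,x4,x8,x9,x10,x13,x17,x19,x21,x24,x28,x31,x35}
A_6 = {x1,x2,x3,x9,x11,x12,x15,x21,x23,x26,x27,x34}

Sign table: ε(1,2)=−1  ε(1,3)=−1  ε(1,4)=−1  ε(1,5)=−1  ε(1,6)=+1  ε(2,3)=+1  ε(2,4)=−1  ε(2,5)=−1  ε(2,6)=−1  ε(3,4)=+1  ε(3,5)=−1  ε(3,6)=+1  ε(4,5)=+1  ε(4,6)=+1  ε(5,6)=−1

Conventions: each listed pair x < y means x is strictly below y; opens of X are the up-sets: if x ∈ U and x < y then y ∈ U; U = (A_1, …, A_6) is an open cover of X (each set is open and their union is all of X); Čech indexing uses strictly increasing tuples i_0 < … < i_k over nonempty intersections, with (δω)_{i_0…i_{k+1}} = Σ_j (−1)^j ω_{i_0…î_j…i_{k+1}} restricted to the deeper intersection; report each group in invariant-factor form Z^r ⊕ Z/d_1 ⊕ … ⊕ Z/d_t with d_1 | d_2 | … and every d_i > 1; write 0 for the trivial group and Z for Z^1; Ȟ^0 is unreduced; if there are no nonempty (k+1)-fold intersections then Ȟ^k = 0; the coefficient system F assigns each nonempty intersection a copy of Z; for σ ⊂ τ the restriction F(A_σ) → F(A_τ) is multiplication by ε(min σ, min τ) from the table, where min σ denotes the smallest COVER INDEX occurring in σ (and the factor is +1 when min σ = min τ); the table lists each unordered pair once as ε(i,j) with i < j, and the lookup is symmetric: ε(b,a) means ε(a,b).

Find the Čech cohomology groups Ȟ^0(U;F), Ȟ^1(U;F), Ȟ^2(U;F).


Ȟ^0(U;F) ≅ 0; Ȟ^1(U;F) ≅ Z/2; Ȟ^2(U;F) ≅ Z

nerve simplices:
  A12={x30,x32,x34} A13={x14,x16,x32} A14={x16,x25,x31} A15={x13,x21,x31} A16={x11,x21,x34} A23={x8,x18,x32} A24={x24,x27,x33} A25={x4,x8,x24} A26={x12,x27,x34} A34={x3,x16,x20} A35={x1,x8,x17,x19} A36={x1,x3,x15,x23} A45={x10,x24,x31} A46={x3,x26,x27} A56={x1,x9,x21}
  A123={x32} A126={x34} A134={x16} A145={x31} A156={x21} A235={x8} A245={x24} A246={x27} A346={x3} A356={x1}
C dims 6,15,10; δ0: rk 6, SNF 1^5·2; δ1: rk 9, SNF 1^9
degree 0: 6−6−0 = 0 → Ȟ^0 ≅ 0
degree 1: 15−9−6 = 0 plus torsion [2] → Ȟ^1 ≅ Z/2
degree 2: 10−0−9 = 1 → Ȟ^2 ≅ Z


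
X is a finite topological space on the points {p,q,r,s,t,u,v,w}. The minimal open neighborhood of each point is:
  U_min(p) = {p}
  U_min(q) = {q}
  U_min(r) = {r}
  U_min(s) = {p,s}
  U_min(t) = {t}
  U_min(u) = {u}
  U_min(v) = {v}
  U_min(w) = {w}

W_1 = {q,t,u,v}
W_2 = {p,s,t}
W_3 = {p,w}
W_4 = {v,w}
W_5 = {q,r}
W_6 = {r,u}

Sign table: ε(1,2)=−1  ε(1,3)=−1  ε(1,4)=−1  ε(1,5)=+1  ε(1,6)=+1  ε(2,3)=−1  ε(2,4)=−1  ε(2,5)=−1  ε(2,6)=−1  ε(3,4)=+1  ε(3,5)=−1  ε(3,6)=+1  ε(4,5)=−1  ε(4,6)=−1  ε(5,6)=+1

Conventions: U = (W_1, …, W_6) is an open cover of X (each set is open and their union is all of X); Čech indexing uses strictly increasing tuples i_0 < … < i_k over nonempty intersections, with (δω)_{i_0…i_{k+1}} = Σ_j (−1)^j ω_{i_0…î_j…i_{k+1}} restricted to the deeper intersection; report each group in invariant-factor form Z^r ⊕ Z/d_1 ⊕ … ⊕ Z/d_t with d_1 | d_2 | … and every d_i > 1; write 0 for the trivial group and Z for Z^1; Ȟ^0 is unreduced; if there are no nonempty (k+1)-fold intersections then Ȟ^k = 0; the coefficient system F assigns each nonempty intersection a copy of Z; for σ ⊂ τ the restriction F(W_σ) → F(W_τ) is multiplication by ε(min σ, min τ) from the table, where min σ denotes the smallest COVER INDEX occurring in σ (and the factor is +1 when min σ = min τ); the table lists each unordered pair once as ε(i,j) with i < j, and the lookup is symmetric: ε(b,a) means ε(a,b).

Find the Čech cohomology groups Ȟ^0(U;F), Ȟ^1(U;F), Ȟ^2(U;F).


Ȟ^0 ≅ 0,  Ȟ^1 ≅ Z ⊕ Z/2,  Ȟ^2 ≅ 0

nonempty overlaps:
  W12={t} W14={v} W15={q} W16={u} W23={p} W34={w} W56={r}
C dims 6,7; δ0: rk 6, SNF 1^5·2
degree 0: 6−6−0 = 0 → Ȟ^0 ≅ 0
degree 1: 7−0−6 = 1 plus torsion [2] → Ȟ^1 ≅ Z ⊕ Z/2
degree 2: 0−0−0 = 0 → Ȟ^2 ≅ 0


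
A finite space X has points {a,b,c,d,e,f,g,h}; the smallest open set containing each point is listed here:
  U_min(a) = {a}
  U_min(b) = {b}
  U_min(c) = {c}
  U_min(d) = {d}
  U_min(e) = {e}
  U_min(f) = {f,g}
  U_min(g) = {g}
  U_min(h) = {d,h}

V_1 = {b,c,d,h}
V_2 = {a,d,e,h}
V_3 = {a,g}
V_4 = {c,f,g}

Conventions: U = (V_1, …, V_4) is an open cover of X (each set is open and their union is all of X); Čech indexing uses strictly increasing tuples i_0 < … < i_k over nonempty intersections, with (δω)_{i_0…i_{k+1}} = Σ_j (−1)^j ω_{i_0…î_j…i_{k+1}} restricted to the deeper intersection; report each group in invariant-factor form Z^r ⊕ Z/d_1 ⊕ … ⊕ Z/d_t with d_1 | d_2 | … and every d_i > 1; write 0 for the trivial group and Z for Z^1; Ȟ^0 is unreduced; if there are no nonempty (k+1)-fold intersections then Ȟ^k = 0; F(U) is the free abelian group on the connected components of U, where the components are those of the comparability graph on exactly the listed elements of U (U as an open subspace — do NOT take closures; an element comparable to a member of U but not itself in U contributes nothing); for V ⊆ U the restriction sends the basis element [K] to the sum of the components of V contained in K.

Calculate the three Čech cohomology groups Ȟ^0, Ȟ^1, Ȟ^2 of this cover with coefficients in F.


Ȟ^0(U;F) ≅ Z^6, Ȟ^1(U;F) ≅ 0 and Ȟ^2(U;F) ≅ 0

cover nerve:
  V12={d,h} V14={c} V23={a} V34={g}
components per intersection:
  V1: {b} {c} {d,h}
  V2: {a} {d,h} {e}
  V3: {a} {g}
  V4: {c} {f,g}
  V12: {d,h}
  V14: {c}
  V23: {a}
  V34: {g}
C dims 10,4; δ0: rk 4, SNF 1^4
Ȟ^0: (10−4)−0=6 ⇒ Z^6
Ȟ^1: (4−0)−4=0 ⇒ 0
Ȟ^2: (0−0)−0=0 ⇒ 0


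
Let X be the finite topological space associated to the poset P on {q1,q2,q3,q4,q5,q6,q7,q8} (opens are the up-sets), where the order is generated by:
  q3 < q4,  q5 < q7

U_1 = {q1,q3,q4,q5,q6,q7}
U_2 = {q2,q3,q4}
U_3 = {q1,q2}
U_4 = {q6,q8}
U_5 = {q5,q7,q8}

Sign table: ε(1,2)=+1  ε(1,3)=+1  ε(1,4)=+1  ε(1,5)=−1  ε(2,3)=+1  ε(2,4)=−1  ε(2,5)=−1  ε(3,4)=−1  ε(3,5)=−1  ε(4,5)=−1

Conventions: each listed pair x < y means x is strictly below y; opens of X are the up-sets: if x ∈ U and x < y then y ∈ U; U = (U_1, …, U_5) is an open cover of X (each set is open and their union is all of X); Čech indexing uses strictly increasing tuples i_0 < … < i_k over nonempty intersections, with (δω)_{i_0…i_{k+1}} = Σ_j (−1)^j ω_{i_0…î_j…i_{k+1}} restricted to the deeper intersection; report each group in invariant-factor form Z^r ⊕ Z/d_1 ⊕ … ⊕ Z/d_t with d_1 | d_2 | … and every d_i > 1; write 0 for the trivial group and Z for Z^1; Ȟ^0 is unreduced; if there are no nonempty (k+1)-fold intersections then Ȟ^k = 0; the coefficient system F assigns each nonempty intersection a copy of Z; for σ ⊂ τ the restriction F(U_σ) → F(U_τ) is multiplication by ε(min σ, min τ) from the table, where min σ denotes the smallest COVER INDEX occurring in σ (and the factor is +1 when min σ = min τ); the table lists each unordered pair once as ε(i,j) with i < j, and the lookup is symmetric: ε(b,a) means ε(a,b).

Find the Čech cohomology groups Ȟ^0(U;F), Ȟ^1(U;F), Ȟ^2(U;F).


cover nerve:
  U12={q3,q4} U13={q1} U14={q6} U15={q5,q7} U23={q2} U45={q8}
C dims 5,6; δ0: rk 4, SNF 1^4
Ȟ^0: (5−4)−0=1 ⇒ Z
Ȟ^1: (6−0)−4=2 ⇒ Z^2
Ȟ^2: (0−0)−0=0 ⇒ 0

Ȟ^0 = Z; Ȟ^1 = Z^2; Ȟ^2 = 0


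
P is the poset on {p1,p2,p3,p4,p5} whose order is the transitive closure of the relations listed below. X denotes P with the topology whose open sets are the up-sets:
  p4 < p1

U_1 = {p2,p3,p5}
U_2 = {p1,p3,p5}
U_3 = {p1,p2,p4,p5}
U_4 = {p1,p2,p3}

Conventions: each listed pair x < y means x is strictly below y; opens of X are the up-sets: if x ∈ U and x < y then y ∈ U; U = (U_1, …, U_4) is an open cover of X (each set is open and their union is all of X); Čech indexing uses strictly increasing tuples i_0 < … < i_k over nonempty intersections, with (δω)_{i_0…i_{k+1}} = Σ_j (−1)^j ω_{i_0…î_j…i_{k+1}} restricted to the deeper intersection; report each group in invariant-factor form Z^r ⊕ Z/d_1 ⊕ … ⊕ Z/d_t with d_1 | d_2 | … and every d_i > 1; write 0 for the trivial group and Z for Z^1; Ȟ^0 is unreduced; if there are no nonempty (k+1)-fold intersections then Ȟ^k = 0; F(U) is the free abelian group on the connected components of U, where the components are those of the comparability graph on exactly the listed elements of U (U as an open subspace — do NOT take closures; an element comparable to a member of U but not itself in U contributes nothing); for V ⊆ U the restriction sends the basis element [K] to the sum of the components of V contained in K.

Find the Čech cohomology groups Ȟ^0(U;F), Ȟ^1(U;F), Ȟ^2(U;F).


cover nerve:
  U12={p3,p5} U13={p2,p5} U14={p2,p3} U23={p1,p5} U24={p1,p3} U34={p1,p2}
  U123={p5} U124={p3} U134={p2} U234={p1}
components per intersection:
  U1: {p2} {p3} {p5}
  U2: {p1} {p3} {p5}
  U3: {p1,p4} {p2} {p5}
  U4: {p1} {p2} {p3}
  U12: {p3} {p5}
  U13: {p2} {p5}
  U14: {p2} {p3}
  U23: {p1} {p5}
  U24: {p1} {p3}
  U34: {p1} {p2}
  U123: {p5}
  U124: {p3}
  U134: {p2}
  U234: {p1}
C dims 12,12,4; δ0: rk 8, SNF 1^8; δ1: rk 4, SNF 1^4
Ȟ^0: (12−8)−0=4 ⇒ Z^4
Ȟ^1: (12−4)−8=0 ⇒ 0
Ȟ^2: (4−0)−4=0 ⇒ 0

Ȟ^0 ≅ Z^4, Ȟ^1 ≅ 0 and Ȟ^2 ≅ 0


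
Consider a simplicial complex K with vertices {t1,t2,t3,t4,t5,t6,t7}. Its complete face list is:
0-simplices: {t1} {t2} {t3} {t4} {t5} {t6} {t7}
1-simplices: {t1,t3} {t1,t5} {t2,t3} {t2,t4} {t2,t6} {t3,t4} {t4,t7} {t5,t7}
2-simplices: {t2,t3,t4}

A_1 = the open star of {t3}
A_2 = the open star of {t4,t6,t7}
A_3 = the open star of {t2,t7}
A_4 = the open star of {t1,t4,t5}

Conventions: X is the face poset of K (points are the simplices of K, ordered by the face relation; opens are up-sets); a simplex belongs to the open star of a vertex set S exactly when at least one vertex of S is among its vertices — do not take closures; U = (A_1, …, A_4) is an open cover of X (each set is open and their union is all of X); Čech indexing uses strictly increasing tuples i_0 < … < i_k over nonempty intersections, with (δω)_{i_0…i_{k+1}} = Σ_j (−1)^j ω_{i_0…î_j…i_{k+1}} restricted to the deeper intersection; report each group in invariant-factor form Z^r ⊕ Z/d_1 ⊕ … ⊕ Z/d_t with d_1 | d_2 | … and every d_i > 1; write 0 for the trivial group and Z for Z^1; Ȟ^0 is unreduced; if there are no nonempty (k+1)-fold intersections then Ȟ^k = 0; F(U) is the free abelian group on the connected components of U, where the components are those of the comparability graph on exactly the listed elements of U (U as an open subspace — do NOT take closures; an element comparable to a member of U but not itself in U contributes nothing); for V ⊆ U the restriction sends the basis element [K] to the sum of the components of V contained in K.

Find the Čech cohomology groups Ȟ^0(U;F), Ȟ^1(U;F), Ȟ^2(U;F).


Ȟ^0(U;F) ≅ Z, Ȟ^1(U;F) ≅ Z, Ȟ^2(U;F) ≅ 0

intersection data:
  A1={{t3},{t1,t3},{t2,t3},{t3,t4},{t2,t3,t4}} A2={{t4},{t6},{t7},{t2,t4},{t2,t6},{t3,t4},{t4,t7},{t5,t7},{t2,t3,t4}} A3={{t2},{t7},{t2,t3},{t2,t4},{t2,t6},{t4,t7},{t5,t7},{t2,t3,t4}} A4={{t1},{t4},{t5},{t1,t3},{t1,t5},{t2,t4},{t3,t4},{t4,t7},{t5,t7},{t2,t3,t4}}
  A12={{t3,t4},{t2,t3,t4}} A13={{t2,t3},{t2,t3,t4}} A14={{t1,t3},{t3,t4},{t2,t3,t4}} A23={{t7},{t2,t4},{t2,t6},{t4,t7},{t5,t7},{t2,t3,t4}} A24={{t4},{t2,t4},{t3,t4},{t4,t7},{t5,t7},{t2,t3,t4}} A34={{t2,t4},{t4,t7},{t5,t7},{t2,t3,t4}}
  A123={{t2,t3,t4}} A124={{t3,t4},{t2,t3,t4}} A134={{t2,t3,t4}} A234={{t2,t4},{t4,t7},{t5,t7},{t2,t3,t4}}
  A1234={{t2,t3,t4}}
components per intersection:
  A1: {{t3},{t1,t3},{t2,t3},{t3,t4},{t2,t3,t4}}
  A2: {{t4},{t7},{t2,t4},{t3,t4},{t4,t7},{t5,t7},{t2,t3,t4}} {{t6},{t2,t6}}
  A3: {{t2},{t2,t3},{t2,t4},{t2,t6},{t2,t3,t4}} {{t7},{t4,t7},{t5,t7}}
  A4: {{t1},{t5},{t1,t3},{t1,t5},{t5,t7}} {{t4},{t2,t4},{t3,t4},{t4,t7},{t2,t3,t4}}
  A12: {{t3,t4},{t2,t3,t4}}
  A13: {{t2,t3},{t2,t3,t4}}
  A14: {{t1,t3}} {{t3,t4},{t2,t3,t4}}
  A23: {{t7},{t4,t7},{t5,t7}} {{t2,t4},{t2,t3,t4}} {{t2,t6}}
  A24: {{t4},{t2,t4},{t3,t4},{t4,t7},{t2,t3,t4}} {{t5,t7}}
  A34: {{t2,t4},{t2,t3,t4}} {{t4,t7}} {{t5,t7}}
  A123: {{t2,t3,t4}}
  A124: {{t3,t4},{t2,t3,t4}}
  A134: {{t2,t3,t4}}
  A234: {{t2,t4},{t2,t3,t4}} {{t4,t7}} {{t5,t7}}
  A1234: {{t2,t3,t4}}
C dims 7,12,6,1; δ0: rk 6, SNF 1^6; δ1: rk 5, SNF 1^5; δ2: rk 1, SNF 1^1
Ȟ^0 = (7 − 6) − 0 = 1, so Ȟ^0 ≅ Z
Ȟ^1 = (12 − 5) − 6 = 1, so Ȟ^1 ≅ Z
Ȟ^2 = (6 − 1) − 5 = 0, so Ȟ^2 ≅ 0


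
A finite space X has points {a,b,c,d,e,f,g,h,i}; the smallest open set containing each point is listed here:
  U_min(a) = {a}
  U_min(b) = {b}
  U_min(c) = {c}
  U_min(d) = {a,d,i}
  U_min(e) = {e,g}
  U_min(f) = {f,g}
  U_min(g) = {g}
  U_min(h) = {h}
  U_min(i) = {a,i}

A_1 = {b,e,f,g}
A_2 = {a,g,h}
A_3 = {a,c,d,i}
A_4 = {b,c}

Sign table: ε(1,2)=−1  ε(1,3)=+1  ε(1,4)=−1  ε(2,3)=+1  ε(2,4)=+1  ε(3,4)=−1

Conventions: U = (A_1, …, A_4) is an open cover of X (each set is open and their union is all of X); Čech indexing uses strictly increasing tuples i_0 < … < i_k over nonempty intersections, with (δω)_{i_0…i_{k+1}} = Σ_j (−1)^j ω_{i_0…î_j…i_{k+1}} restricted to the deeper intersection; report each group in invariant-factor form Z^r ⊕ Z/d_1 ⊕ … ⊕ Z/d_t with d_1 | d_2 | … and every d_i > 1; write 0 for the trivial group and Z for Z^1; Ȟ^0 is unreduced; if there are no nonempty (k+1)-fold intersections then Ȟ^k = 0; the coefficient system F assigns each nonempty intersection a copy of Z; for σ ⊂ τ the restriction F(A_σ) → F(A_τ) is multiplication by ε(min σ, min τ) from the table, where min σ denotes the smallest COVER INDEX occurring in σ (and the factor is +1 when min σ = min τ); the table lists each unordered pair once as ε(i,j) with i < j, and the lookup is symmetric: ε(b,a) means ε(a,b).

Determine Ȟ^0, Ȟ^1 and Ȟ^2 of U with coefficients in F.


Ȟ^0 ≅ 0; Ȟ^1 ≅ Z/2; Ȟ^2 ≅ 0

nerve of the cover:
  A12={g} A14={b} A23={a} A34={c}
C dims 4,4; δ0: rk 4, SNF 1^3·2
Ȟ^0 = (4 − 4) − 0 = 0, so Ȟ^0 ≅ 0
Ȟ^1 = (4 − 0) − 4 = 0 plus torsion [2], so Ȟ^1 ≅ Z/2
Ȟ^2 = (0 − 0) − 0 = 0, so Ȟ^2 ≅ 0


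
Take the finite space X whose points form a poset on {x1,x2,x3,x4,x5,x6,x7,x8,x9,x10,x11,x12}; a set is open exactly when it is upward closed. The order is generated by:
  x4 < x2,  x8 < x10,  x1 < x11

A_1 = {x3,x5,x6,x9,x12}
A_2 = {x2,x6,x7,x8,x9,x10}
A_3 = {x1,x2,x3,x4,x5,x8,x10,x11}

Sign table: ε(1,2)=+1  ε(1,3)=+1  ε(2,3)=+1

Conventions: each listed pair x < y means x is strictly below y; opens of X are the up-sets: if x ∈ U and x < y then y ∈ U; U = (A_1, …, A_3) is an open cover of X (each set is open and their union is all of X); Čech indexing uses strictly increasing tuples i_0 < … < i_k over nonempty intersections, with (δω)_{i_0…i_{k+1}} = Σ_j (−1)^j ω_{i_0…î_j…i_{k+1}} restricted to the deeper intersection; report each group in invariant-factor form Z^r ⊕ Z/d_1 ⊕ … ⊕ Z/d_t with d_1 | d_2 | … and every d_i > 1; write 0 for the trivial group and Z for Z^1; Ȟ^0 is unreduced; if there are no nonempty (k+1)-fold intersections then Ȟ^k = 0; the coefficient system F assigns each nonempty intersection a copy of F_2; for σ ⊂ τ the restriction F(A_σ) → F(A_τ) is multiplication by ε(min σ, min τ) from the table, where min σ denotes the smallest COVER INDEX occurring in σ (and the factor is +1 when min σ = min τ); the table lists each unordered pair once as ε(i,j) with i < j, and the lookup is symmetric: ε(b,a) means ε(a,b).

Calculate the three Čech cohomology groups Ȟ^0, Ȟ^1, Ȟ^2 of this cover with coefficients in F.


nerve of the cover:
  A12={x6,x9} A13={x3,x5} A23={x2,x8,x10}
C dims 3,3; δ0: rk_F2 2
Ȟ^0 = (3 − 2) − 0 = 1, so Ȟ^0 ≅ Z/2
Ȟ^1 = (3 − 0) − 2 = 1, so Ȟ^1 ≅ Z/2
Ȟ^2 = (0 − 0) − 0 = 0, so Ȟ^2 ≅ 0

Ȟ^0(U;F) ≅ Z/2, Ȟ^1(U;F) ≅ Z/2, Ȟ^2(U;F) ≅ 0


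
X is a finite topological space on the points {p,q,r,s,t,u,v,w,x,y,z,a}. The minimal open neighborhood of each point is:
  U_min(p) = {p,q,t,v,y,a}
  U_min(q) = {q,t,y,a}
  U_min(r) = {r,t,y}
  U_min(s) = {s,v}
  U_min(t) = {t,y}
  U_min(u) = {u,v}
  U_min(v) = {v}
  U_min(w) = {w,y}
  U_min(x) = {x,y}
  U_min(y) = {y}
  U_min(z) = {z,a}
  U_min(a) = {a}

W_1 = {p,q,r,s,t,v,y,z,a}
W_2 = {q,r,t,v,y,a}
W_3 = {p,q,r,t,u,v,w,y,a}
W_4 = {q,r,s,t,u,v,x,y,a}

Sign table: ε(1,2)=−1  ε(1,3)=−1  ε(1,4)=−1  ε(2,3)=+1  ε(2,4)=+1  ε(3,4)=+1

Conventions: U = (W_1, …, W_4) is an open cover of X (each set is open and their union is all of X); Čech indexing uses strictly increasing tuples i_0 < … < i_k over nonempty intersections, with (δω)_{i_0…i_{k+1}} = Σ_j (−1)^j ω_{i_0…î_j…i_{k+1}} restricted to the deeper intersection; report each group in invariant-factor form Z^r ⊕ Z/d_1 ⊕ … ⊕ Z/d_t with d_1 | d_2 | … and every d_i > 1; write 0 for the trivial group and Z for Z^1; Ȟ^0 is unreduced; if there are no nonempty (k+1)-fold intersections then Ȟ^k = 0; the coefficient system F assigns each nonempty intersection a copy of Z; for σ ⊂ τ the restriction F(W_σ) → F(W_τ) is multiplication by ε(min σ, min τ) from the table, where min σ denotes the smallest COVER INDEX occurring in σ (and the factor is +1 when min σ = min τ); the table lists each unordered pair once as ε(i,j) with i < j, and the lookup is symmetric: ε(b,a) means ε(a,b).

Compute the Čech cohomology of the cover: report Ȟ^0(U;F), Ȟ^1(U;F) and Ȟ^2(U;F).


Ȟ^0 ≅ Z, Ȟ^1 ≅ 0, Ȟ^2 ≅ 0

cover nerve:
  W12={q,r,t,v,y,a} W13={p,q,r,t,v,y,a} W14={q,r,s,t,v,y,a} W23={q,r,t,v,y,a} W24={q,r,t,v,y,a} W34={q,r,t,u,v,y,a}
  W123={q,r,t,v,y,a} W124={q,r,t,v,y,a} W134={q,r,t,v,y,a} W234={q,r,t,v,y,a}
  W1234={q,r,t,v,y,a}
C dims 4,6,4,1; δ0: rk 3, SNF 1^3; δ1: rk 3, SNF 1^3; δ2: rk 1, SNF 1^1
Ȟ^0: (4−3)−0=1 ⇒ Z
Ȟ^1: (6−3)−3=0 ⇒ 0
Ȟ^2: (4−1)−3=0 ⇒ 0
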